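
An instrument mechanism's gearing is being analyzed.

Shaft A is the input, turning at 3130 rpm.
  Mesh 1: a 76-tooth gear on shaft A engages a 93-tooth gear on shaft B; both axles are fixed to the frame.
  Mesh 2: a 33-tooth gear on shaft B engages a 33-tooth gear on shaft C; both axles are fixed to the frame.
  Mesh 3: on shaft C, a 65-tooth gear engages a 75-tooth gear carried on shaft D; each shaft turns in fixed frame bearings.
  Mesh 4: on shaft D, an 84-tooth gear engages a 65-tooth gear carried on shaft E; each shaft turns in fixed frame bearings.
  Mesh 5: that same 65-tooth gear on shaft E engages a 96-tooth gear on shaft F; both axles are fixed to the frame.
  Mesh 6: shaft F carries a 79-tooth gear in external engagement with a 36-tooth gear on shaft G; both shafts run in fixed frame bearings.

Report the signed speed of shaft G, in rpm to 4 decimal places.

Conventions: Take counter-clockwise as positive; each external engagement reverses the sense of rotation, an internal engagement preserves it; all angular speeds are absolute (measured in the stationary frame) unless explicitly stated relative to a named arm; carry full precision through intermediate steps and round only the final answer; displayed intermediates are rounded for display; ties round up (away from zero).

class = fixed-axis compound train [6 meshes; 6 ratios multiply, 6 sense flips]
mesh 1 [76T→93T]: ω = 3130.0000×76/93 = 2557.8495 rpm, sense flips to −
mesh 2 [33T→33T]: ω = 2557.8495×33/33 = 2557.8495 rpm, sense flips to +
mesh 3 [65T→75T]: ω = 2557.8495×65/75 = 2216.8029 rpm, sense flips to −
mesh 4 [84T→65T]: ω = 2216.8029×84/65 = 2864.7914 rpm, sense flips to +
mesh 5 [65T→96T]: ω = 2864.7914×65/96 = 1939.7025 rpm, sense flips to −
mesh 6 [79T→36T]: ω = 1939.7025×79/36 = 4256.5694 rpm, sense flips to +
signed output speed = +4256.5694 rpm

+4256.5694 rpm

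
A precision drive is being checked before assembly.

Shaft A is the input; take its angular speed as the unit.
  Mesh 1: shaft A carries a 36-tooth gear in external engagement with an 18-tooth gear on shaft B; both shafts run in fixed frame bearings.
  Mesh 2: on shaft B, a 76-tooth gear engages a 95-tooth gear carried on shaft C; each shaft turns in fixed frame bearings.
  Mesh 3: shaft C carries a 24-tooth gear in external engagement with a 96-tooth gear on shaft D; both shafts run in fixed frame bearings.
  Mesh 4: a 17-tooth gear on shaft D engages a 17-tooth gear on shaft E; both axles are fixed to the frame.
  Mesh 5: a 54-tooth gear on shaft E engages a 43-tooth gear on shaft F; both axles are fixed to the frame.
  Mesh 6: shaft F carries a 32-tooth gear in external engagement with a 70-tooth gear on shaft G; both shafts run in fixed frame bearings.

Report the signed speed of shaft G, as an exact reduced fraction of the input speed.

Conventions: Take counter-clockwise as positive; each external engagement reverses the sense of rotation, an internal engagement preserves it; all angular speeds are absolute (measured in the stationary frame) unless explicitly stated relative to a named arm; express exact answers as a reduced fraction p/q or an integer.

1728/7525

6-mesh fixed-axis compound train (all bearings frame-fixed)
mesh 1 [36T→18T]: |ω|/ω_in = 1×36/18 = 2, sense flips to −
mesh 2 [76T→95T]: |ω|/ω_in = 2×76/95 = 8/5, sense flips to +
mesh 3 [24T→96T]: |ω|/ω_in = (8/5)×24/96 = 2/5, sense flips to −
mesh 4 [17T→17T]: |ω|/ω_in = (2/5)×17/17 = 2/5, sense flips to +
mesh 5 [54T→43T]: |ω|/ω_in = (2/5)×54/43 = 108/215, sense flips to −
mesh 6 [32T→70T]: |ω|/ω_in = (108/215)×32/70 = 1728/7525, sense flips to +
signed output speed (× input speed) = 1728/7525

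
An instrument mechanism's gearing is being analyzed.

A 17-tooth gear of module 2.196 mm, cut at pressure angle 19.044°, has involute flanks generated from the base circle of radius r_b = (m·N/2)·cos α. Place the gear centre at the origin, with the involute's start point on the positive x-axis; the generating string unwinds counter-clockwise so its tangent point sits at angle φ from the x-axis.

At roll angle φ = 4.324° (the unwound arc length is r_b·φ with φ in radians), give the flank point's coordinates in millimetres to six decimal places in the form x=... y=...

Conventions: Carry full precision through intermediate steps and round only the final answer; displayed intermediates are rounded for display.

topology: single-mesh involute geometry — m = 2.196, N = 17
pitch radius r_p = m·N/2 = 2.196·17/2 = 18.666000
base radius r_b = r_p·cos α = 18.666000·cos 19.044° = 17.644378
roll angle φ = 4.324° = 0.07546804 rad
x = r_b·(cos φ + φ·sin φ) = 17.694552
y = r_b·(sin φ − φ·cos φ) = 0.002527

x=17.694552 y=0.002527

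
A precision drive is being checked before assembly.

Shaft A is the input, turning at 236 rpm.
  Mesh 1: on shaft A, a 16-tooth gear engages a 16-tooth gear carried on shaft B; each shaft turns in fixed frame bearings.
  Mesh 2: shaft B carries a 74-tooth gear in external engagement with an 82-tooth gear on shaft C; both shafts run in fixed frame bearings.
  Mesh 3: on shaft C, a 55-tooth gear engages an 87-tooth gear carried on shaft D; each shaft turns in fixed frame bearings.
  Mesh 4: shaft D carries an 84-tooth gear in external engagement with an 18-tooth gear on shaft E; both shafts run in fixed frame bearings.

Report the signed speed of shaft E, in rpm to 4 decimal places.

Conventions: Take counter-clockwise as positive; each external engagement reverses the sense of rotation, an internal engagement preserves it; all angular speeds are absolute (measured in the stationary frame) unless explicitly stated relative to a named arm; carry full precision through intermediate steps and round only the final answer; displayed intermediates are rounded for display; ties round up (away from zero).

recognized (5 fixed axles, 4 meshes): fixed-axis compound train
mesh 1 [16T→16T]: ω = 236.0000×16/16 = 236.0000 rpm, sense flips to −
mesh 2 [74T→82T]: ω = 236.0000×74/82 = 212.9756 rpm, sense flips to +
mesh 3 [55T→87T]: ω = 212.9756×55/87 = 134.6398 rpm, sense flips to −
mesh 4 [84T→18T]: ω = 134.6398×84/18 = 628.3188 rpm, sense flips to +
signed output speed = +628.3188 rpm

+628.3188 rpm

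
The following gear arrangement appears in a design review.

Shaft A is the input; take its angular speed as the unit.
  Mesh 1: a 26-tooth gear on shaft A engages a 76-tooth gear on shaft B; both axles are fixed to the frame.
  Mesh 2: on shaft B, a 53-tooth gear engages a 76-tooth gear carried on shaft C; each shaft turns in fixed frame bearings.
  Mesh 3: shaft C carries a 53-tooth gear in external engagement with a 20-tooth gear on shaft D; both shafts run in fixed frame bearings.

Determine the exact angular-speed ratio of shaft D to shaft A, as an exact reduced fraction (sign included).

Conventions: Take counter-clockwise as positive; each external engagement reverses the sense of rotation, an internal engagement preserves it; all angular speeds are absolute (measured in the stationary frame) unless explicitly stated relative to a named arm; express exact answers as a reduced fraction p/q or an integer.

class = fixed-axis compound train [3 meshes; 3 ratios multiply, 3 sense flips]
mesh 1 [26T→76T]: running ratio 13/38, sense −
mesh 2 [53T→76T]: running ratio 689/2888, sense +
mesh 3 [53T→20T]: running ratio 36517/57760, sense −
ω_out/ω_in = -36517/57760

-36517/57760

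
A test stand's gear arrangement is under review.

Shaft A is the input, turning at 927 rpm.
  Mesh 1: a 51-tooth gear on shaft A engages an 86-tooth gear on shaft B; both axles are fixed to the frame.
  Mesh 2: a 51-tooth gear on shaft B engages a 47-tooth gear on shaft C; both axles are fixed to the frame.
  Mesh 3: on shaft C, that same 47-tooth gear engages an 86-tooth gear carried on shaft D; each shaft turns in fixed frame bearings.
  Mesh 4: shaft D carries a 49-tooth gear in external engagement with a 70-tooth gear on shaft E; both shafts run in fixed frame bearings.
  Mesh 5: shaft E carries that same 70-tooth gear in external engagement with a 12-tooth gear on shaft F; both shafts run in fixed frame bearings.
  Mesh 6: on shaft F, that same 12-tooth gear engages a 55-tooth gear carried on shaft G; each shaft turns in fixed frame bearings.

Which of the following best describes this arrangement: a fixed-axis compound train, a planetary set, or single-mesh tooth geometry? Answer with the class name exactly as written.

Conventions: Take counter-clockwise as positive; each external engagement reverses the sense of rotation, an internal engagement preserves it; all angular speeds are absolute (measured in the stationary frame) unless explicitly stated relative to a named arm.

class = fixed-axis compound train [6 meshes; 6 ratios multiply, 6 sense flips]
classification: fixed-axis compound train

fixed-axis compound train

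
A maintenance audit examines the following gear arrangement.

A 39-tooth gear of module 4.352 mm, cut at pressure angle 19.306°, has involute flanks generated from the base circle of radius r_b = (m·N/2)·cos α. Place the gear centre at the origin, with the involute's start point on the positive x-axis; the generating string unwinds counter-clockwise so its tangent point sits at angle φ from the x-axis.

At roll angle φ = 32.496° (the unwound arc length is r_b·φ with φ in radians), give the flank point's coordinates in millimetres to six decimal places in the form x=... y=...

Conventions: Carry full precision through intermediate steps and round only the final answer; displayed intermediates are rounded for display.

x=91.955909 y=4.715781

topology: single-mesh involute geometry — m = 4.352, N = 39
pitch radius r_p = m·N/2 = 4.352·39/2 = 84.864000
base radius r_b = r_p·cos α = 84.864000·cos 19.306° = 80.091786
roll angle φ = 32.496° = 0.56716219 rad
x = r_b·(cos φ + φ·sin φ) = 91.955909
y = r_b·(sin φ − φ·cos φ) = 4.715781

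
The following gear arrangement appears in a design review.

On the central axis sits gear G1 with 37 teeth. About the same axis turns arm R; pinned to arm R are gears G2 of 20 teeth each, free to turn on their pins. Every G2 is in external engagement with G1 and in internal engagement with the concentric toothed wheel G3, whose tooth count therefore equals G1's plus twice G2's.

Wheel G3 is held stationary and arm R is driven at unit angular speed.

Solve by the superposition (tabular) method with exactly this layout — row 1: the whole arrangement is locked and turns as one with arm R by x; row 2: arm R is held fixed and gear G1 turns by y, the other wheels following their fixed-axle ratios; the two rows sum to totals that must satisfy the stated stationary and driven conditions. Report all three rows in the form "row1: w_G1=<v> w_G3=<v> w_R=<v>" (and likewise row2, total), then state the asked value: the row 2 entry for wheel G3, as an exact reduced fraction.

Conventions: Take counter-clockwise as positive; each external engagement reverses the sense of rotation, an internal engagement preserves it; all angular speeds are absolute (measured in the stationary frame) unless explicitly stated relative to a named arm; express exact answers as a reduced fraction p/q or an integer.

row1: w_G1=1 w_G3=1 w_R=1
row2: w_G1=77/37 w_G3=-1 w_R=0
total: w_G1=114/37 w_G3=0 w_R=1
asked value: -1

recognized (axles ride arm R): planetary set, 37/20/77 teeth
superposition row 1 [locked train]: every member turns x
superposition row 2 [arm held]: sun y, ring −(37/77)·y, arm 0
boundary: total ω_ring = x − (37/77)·y = 0 and total ω_arm = x = 1  ⇒  y = 77/37, x = 1
row 2 ring = −(37/77)·77/37 = -1
totals (row 1 + row 2): sun 1 + 77/37 = 114/37, ring 1 + (-1) = 0, arm 1 + 0 = 1
asked cell (row2, ring) = -1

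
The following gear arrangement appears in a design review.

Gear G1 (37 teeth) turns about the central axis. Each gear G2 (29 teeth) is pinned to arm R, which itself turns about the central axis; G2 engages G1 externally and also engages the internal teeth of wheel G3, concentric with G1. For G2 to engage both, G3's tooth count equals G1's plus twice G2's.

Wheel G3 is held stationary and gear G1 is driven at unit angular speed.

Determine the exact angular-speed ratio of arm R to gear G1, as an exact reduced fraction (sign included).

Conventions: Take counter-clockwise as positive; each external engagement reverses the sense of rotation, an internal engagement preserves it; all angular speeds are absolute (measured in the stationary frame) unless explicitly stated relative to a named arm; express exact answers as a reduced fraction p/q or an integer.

planetary set (37T centre, 29T on arm, 95T internal) — Willis relation
ring teeth: 37 + 2·29 = 95
37(ω_sun−ω_arm) = −95(ω_ring−ω_arm),  ω_ring = 0, ω_sun = 1
37(1−ω_arm) = −95(0−ω_arm)  ⇒  132·ω_arm = 37  ⇒  ω_arm = 37/132
ω_out/ω_in = 37/132

37/132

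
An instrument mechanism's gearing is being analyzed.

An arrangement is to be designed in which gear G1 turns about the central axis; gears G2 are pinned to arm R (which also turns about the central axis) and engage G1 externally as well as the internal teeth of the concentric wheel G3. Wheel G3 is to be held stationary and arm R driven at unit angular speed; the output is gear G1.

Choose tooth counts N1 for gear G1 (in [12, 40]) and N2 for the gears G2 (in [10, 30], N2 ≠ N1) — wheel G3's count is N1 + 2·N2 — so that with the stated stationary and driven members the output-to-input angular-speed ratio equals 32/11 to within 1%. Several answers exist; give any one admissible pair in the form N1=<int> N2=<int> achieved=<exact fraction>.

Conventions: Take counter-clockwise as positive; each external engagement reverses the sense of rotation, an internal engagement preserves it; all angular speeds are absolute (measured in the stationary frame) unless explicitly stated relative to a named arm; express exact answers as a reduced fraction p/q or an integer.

N1=22 N2=10 achieved=32/11

topology: planetary set — design target 32/11, arm = carrier (Willis)
Willis with ω_ring = 0: ω_sun/ω_arm = (N1+N3)/N1; set equal to 32/11  ⇒  N3/N1 = 32/11 − 1 = 21/11
N3 = N1 + 2·N2  ⇒  N2/N1 = (N3/N1 − 1)/2 = (21/11 − 1)/2 = 5/11
smallest multiple with N1 ≥ 12 and N2 ≥ 10: k = 2  ⇒  N1 = 2·11 = 22, N2 = 2·5 = 10 (N1 ≤ 40, N2 ≤ 30, N2 ≠ N1 ✓), N3 = 22 + 2·10 = 42
check: (N1+N3)/N1 with N1 = 22, N3 = 42 gives 32/11; |achieved − target| = 0 ≤ 8/275 ✓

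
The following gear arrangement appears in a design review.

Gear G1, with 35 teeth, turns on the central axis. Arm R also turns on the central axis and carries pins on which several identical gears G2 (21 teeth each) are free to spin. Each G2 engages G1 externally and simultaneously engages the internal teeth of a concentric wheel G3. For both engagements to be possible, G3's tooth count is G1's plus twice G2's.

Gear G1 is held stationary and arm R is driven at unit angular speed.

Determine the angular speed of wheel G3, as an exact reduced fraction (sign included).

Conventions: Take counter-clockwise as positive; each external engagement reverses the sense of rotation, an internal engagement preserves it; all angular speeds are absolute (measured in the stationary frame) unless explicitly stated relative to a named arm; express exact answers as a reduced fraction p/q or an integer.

16/11

topology: planetary set — G1 35T / G2 21T / G3 77T, arm = carrier (Willis)
ring teeth: 35 + 2·21 = 77
35(ω_sun−ω_arm) = −77(ω_ring−ω_arm),  ω_sun = 0, ω_arm = 1
ω_ring = 1 − (35/77)(0−1) = 16/11
exact speed ratio = 16/11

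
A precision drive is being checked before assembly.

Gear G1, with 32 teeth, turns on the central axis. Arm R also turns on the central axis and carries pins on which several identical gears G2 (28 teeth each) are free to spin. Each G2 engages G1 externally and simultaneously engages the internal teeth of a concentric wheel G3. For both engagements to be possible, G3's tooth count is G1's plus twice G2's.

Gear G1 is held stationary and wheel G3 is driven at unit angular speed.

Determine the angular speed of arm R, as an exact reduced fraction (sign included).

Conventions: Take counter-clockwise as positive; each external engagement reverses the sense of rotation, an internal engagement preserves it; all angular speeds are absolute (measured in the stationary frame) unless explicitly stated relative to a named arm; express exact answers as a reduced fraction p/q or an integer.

class = planetary set [G3 = 32+2·28 = 88; Willis about the carrier]
ring teeth: 32 + 2·28 = 88
32(ω_sun−ω_arm) = −88(ω_ring−ω_arm),  ω_sun = 0, ω_ring = 1
32(0−ω_arm) = −88(1−ω_arm)  ⇒  120·ω_arm = 88  ⇒  ω_arm = 11/15
exact speed ratio = 11/15

11/15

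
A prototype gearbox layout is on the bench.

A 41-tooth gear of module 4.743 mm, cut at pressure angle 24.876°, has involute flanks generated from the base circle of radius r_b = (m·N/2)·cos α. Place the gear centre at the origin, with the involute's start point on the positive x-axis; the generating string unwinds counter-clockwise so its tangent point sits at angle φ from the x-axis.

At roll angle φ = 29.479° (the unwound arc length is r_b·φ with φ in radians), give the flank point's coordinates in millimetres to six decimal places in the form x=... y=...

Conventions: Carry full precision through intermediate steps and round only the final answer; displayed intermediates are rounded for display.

class = single-mesh tooth geometry [base-circle involute, m = 4.743, 41T]
pitch radius r_p = m·N/2 = 4.743·41/2 = 97.231500
base radius r_b = r_p·cos α = 97.231500·cos 24.876° = 88.210390
roll angle φ = 29.479° = 0.51450561 rad
x = r_b·(cos φ + φ·sin φ) = 99.124367
y = r_b·(sin φ − φ·cos φ) = 3.899676

x=99.124367 y=3.899676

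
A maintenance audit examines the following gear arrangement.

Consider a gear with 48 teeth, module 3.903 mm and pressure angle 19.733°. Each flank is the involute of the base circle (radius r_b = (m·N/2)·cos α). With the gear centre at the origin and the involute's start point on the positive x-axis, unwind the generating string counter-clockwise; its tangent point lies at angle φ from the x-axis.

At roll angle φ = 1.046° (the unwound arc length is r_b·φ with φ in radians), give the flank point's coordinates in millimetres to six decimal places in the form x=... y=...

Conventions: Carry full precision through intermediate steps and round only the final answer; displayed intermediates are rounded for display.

x=88.185919 y=0.000179

topology: single-mesh involute geometry — m = 3.903, N = 48
pitch radius r_p = m·N/2 = 3.903·48/2 = 93.672000
base radius r_b = r_p·cos α = 93.672000·cos 19.733° = 88.171228
roll angle φ = 1.046° = 0.01825614 rad
x = r_b·(cos φ + φ·sin φ) = 88.185919
y = r_b·(sin φ − φ·cos φ) = 0.000179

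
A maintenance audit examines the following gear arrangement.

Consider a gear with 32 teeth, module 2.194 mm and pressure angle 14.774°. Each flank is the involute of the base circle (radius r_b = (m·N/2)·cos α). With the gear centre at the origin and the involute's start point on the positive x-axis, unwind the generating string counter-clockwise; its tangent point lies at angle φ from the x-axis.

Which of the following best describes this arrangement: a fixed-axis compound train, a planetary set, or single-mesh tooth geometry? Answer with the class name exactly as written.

single-mesh tooth geometry

class = single-mesh tooth geometry [base-circle involute, m = 2.194, 32T]
classification: single-mesh tooth geometry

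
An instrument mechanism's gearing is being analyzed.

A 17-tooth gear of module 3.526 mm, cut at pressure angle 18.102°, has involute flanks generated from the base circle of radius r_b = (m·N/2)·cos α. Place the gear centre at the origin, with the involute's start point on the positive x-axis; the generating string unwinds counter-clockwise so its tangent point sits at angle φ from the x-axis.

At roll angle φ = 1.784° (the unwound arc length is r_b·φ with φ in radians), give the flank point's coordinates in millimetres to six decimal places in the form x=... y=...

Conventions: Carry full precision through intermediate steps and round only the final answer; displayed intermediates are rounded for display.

recognized (one wheel, involute flank): single-mesh tooth geometry, m = 3.526, N = 17
pitch radius r_p = m·N/2 = 3.526·17/2 = 29.971000
base radius r_b = r_p·cos α = 29.971000·cos 18.102° = 28.487582
roll angle φ = 1.784° = 0.03113667 rad
x = r_b·(cos φ + φ·sin φ) = 28.501388
y = r_b·(sin φ − φ·cos φ) = 0.000287

x=28.501388 y=0.000287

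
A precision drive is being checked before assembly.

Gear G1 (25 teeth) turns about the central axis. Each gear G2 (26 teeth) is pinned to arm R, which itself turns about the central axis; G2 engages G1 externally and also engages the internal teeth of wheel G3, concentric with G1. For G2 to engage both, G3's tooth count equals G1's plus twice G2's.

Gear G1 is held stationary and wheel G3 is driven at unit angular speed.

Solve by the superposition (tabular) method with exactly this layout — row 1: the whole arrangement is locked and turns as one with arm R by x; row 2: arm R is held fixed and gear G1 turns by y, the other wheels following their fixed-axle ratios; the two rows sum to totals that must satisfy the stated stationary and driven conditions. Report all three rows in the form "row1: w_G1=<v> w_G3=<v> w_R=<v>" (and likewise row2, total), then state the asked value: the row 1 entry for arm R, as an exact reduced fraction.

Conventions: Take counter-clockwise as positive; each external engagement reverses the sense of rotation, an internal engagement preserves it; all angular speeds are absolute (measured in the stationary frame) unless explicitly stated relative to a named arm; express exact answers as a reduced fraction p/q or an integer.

class = planetary set [G3 = 25+2·26 = 77; Willis about the carrier]
superposition row 1 [locked train]: every member turns x
row 2 — arm fixed, fixed-axis ratios: sun y, ring −(25/77)·y, arm 0
boundary: total ω_sun = x + y = 0 and total ω_ring = x − (25/77)·y = 1  ⇒  y = -77/102, x = 77/102
row 2 ring = −(25/77)·(-77/102) = 25/102
totals (row 1 + row 2): sun 77/102 + (-77/102) = 0, ring 77/102 + 25/102 = 1, arm 77/102 + 0 = 77/102
asked cell (row1, arm) = 77/102

row1: w_G1=77/102 w_G3=77/102 w_R=77/102
row2: w_G1=-77/102 w_G3=25/102 w_R=0
total: w_G1=0 w_G3=1 w_R=77/102
asked value: 77/102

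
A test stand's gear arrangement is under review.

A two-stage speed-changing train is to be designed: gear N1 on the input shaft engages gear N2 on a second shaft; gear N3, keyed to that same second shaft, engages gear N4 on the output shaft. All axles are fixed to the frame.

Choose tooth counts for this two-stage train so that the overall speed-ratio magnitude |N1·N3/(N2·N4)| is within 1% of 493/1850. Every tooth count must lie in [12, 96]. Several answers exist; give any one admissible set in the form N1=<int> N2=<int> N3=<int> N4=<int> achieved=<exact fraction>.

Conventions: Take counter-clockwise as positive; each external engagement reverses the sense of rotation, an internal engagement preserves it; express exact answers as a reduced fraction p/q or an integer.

N1=17 N2=25 N3=29 N4=74 achieved=493/1850

topology: fixed-axis compound train — 2 stages, target 493/1850
target = 493/1850 in lowest terms: an exact hit needs N1·N3 = k·493 and N2·N4 = k·1850 for one integer k, every count in [12, 96]; additionally prefer no 1:1 stage (N1 ≠ N2, N3 ≠ N4)
k = 1: N1·N3 = 493 = 17·29, N2·N4 = 1850 = 25·74
achieved = 17·29/(25·74) = 493/1850; |achieved − target| = 0 ≤ 493/185000 ✓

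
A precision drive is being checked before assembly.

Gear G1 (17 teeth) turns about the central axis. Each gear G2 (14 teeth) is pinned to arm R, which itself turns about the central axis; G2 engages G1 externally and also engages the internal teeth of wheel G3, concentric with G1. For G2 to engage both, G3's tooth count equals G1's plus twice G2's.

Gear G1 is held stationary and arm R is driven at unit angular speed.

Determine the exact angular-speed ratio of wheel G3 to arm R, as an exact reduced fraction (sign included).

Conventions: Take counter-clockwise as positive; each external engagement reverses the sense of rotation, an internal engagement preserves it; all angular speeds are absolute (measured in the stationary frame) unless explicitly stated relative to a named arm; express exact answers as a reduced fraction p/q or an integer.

recognized (axles ride arm R): planetary set, 17/14/45 teeth
ring teeth: 17 + 2·14 = 45
17(ω_sun−ω_arm) = −45(ω_ring−ω_arm),  ω_sun = 0, ω_arm = 1
ω_ring = 1 − (17/45)(0−1) = 62/45
ω_out/ω_in = 62/45

62/45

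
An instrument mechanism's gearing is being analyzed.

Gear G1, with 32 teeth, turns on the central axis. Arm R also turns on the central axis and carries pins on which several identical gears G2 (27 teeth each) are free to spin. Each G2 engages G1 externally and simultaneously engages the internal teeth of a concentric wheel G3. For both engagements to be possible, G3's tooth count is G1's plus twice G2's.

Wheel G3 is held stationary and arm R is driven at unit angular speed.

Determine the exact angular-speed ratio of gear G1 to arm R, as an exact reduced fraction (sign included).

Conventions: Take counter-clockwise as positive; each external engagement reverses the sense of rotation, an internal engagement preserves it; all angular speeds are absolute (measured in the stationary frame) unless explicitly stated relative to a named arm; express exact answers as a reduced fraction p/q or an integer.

59/16

planetary set (32T centre, 27T on arm, 86T internal) — Willis relation
ring teeth: 32 + 2·27 = 86
32(ω_sun−ω_arm) = −86(ω_ring−ω_arm),  ω_ring = 0, ω_arm = 1
ω_sun = 1 − (86/32)(0−1) = 59/16
ω_out/ω_in = 59/16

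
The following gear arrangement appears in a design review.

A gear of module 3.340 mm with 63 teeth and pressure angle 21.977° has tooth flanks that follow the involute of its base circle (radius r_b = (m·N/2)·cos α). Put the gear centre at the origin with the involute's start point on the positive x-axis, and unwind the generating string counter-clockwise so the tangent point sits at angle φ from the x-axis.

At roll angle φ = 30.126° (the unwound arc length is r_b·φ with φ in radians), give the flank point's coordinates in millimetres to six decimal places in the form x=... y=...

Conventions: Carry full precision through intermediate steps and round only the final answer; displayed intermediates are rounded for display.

x=110.133463 y=4.598054

recognized (one wheel, involute flank): single-mesh tooth geometry, m = 3.340, N = 63
pitch radius r_p = m·N/2 = 3.340·63/2 = 105.210000
base radius r_b = r_p·cos α = 105.210000·cos 21.977° = 97.564827
roll angle φ = 30.126° = 0.52579789 rad
x = r_b·(cos φ + φ·sin φ) = 110.133463
y = r_b·(sin φ − φ·cos φ) = 4.598054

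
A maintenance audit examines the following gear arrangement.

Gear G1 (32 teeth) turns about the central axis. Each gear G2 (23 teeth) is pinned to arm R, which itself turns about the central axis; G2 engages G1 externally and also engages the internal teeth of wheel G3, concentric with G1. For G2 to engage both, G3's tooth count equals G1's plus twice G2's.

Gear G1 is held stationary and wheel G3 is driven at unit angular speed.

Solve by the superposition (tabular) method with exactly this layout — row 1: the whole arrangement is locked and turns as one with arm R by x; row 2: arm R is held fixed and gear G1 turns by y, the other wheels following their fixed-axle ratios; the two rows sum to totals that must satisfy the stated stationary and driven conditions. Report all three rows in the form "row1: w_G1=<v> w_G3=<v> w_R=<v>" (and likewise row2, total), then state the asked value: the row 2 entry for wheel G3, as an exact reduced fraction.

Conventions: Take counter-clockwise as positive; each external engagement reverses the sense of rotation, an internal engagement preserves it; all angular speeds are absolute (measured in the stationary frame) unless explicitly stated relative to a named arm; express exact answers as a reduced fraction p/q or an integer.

row1: w_G1=39/55 w_G3=39/55 w_R=39/55
row2: w_G1=-39/55 w_G3=16/55 w_R=0
total: w_G1=0 w_G3=1 w_R=39/55
asked value: 16/55

class = planetary set [G3 = 32+2·23 = 78; Willis about the carrier]
row 1 — lock + rotate with arm: ω_sun = ω_ring = ω_arm = x
row 2 — arm fixed, fixed-axis ratios: sun y, ring −(32/78)·y, arm 0
boundary: total ω_sun = x + y = 0 and total ω_ring = x − (32/78)·y = 1  ⇒  y = -39/55, x = 39/55
row 2 ring = −(32/78)·(-39/55) = 16/55
totals (row 1 + row 2): sun 39/55 + (-39/55) = 0, ring 39/55 + 16/55 = 1, arm 39/55 + 0 = 39/55
asked cell (row2, ring) = 16/55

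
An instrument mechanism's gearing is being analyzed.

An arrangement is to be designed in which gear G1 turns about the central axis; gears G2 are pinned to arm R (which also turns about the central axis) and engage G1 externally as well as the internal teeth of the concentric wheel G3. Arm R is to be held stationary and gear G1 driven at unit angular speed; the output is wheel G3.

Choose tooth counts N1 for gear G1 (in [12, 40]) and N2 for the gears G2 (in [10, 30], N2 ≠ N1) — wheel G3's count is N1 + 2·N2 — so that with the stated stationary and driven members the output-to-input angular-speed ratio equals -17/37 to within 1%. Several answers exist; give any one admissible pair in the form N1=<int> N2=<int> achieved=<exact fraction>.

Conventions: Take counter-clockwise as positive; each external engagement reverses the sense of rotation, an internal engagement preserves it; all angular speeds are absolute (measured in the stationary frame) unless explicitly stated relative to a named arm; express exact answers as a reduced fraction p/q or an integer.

N1=17 N2=10 achieved=-17/37

class = planetary set [ratio -17/37 wanted; Willis about the carrier]
Willis with ω_arm = 0: ω_ring/ω_sun = −N1/N3; set equal to -17/37  ⇒  N3/N1 = −1/(-17/37) = 37/17
N3 = N1 + 2·N2  ⇒  N2/N1 = (N3/N1 − 1)/2 = (37/17 − 1)/2 = 10/17
smallest multiple with N1 ≥ 12 and N2 ≥ 10: k = 1  ⇒  N1 = 1·17 = 17, N2 = 1·10 = 10 (N1 ≤ 40, N2 ≤ 30, N2 ≠ N1 ✓), N3 = 17 + 2·10 = 37
check: −N1/N3 with N1 = 17, N3 = 37 gives -17/37; |achieved − target| = 0 ≤ 17/3700 ✓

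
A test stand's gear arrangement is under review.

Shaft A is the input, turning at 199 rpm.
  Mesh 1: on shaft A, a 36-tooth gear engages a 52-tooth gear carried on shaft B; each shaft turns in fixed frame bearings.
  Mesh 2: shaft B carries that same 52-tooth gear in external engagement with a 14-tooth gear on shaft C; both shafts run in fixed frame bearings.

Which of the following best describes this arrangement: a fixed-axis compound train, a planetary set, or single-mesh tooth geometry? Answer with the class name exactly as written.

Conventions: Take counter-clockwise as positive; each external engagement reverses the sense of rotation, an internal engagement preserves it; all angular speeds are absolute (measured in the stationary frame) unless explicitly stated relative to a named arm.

class = fixed-axis compound train [2 meshes; 2 ratios multiply, 2 sense flips]
classification: fixed-axis compound train

fixed-axis compound train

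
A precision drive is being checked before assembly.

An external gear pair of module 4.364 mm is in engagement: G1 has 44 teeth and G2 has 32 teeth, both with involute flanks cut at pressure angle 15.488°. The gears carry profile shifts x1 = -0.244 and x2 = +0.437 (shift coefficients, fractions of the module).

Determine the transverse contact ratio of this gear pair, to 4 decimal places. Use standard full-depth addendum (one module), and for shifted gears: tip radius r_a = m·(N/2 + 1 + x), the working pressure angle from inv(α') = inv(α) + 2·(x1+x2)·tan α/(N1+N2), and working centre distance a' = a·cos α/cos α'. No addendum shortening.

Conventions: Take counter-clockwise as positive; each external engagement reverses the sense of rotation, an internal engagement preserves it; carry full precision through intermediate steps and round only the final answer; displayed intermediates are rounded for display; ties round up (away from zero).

1.8441

topology: single-mesh involute geometry — m = 4.364, 44T/32T pair
base radii: r_b1 = 92.521604, r_b2 = 67.288439
tip radii: r_a1 = 99.307184, r_a2 = 76.095068
inv(α') = inv(15.488°) + 2·(-0.244+0.437)·tan α/(44+32) = 0.00818979  ⇒  α' = 16.47096°
a' = a·cos α / cos α' = 165.8320·cos 15.488°/cos 16.47096° = 166.648717
action lengths: √(r_a1²−r_b1²) = 36.078658, √(r_a2²−r_b2²) = 35.534846
base pitch p_b = π·m·cos α = 13.212054
CR = (36.078658 + 35.534846 − 166.648717·sin 16.47096°)/13.212054 = 1.844050
contact ratio ≈ 1.8441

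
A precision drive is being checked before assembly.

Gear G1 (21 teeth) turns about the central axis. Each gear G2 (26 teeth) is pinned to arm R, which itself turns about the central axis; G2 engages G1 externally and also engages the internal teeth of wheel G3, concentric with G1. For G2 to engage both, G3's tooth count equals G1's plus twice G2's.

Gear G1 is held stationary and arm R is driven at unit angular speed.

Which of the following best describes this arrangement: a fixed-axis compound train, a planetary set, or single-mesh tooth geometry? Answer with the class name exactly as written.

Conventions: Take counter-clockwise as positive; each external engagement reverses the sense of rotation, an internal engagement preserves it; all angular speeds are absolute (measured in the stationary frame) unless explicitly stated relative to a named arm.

planetary set

topology: planetary set — G1 21T / G2 26T / G3 73T, arm = carrier (Willis)
classification: planetary set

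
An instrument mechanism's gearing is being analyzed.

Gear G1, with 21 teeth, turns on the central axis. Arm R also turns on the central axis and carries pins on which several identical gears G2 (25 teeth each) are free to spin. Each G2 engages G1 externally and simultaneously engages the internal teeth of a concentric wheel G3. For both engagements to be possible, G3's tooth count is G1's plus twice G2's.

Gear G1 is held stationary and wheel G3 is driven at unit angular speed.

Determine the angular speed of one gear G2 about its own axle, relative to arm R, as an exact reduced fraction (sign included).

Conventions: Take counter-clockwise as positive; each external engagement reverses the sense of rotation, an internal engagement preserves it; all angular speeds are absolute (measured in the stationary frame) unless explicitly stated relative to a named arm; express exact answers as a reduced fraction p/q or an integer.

topology: planetary set — G1 21T / G2 25T / G3 71T, arm = carrier (Willis)
ring teeth: 21 + 2·25 = 71
21(ω_sun−ω_arm) = −71(ω_ring−ω_arm),  ω_sun = 0, ω_ring = 1
21(0−ω_arm) = −71(1−ω_arm)  ⇒  92·ω_arm = 71  ⇒  ω_arm = 71/92
sun–planet mesh: 21·(0−71/92) = −25·(ω_p−ω_arm)  ⇒  ω_p−ω_arm = 1491/2300
exact speed ratio = 1491/2300

1491/2300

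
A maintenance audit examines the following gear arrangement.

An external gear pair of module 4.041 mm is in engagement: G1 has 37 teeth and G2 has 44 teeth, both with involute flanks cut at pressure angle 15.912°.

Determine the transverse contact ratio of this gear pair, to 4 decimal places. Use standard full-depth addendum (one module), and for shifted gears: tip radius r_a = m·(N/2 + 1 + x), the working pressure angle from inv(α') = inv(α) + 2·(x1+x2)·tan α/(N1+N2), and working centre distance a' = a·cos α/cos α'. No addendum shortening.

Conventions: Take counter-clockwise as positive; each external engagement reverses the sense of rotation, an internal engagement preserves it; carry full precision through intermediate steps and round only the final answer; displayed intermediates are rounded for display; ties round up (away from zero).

single-mesh involute tooth geometry (37T engaging 44T at module 4.041)
base radii: r_b1 = 71.894047, r_b2 = 85.495623
tip radii: r_a1 = 78.799500, r_a2 = 92.943000
no profile shift: α' = α, a' = a
action lengths: √(r_a1²−r_b1²) = 32.258445, √(r_a2²−r_b2²) = 36.454077
base pitch p_b = π·m·cos α = 12.208746
CR = (32.258445 + 36.454077 − 163.660500·sin 15.91200°)/12.208746 = 1.952965
contact ratio ≈ 1.9530

1.9530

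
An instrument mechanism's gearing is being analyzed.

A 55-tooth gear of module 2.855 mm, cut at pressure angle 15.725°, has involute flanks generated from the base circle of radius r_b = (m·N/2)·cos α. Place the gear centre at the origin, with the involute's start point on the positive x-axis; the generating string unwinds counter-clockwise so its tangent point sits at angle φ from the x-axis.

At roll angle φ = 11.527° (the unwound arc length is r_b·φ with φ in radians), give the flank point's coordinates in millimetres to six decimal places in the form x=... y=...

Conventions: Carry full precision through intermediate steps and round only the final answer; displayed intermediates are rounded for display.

x=77.088049 y=0.204302

recognized (one wheel, involute flank): single-mesh tooth geometry, m = 2.855, N = 55
pitch radius r_p = m·N/2 = 2.855·55/2 = 78.512500
base radius r_b = r_p·cos α = 78.512500·cos 15.725° = 75.574058
roll angle φ = 11.527° = 0.20118410 rad
x = r_b·(cos φ + φ·sin φ) = 77.088049
y = r_b·(sin φ − φ·cos φ) = 0.204302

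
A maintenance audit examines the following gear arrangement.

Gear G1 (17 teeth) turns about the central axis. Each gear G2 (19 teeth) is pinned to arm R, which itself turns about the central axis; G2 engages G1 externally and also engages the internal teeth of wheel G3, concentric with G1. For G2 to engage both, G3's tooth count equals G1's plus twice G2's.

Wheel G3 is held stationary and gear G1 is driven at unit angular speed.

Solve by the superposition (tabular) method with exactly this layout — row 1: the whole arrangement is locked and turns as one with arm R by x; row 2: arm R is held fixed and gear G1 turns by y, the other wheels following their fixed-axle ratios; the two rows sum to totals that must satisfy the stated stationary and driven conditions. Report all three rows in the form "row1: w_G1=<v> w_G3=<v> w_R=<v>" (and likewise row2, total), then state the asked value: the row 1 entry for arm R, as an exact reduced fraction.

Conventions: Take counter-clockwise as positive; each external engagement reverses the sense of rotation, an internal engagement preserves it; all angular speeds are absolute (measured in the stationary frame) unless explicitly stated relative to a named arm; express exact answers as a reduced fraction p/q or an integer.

class = planetary set [G3 = 17+2·19 = 55; Willis about the carrier]
row 1: whole set turns with the arm by x
superposition row 2 [arm held]: sun y, ring −(17/55)·y, arm 0
boundary: total ω_ring = x − (17/55)·y = 0 and total ω_sun = x + y = 1  ⇒  y = 55/72, x = 17/72
row 2 ring = −(17/55)·55/72 = -17/72
totals (row 1 + row 2): sun 17/72 + 55/72 = 1, ring 17/72 + (-17/72) = 0, arm 17/72 + 0 = 17/72
asked cell (row1, arm) = 17/72

row1: w_G1=17/72 w_G3=17/72 w_R=17/72
row2: w_G1=55/72 w_G3=-17/72 w_R=0
total: w_G1=1 w_G3=0 w_R=17/72
asked value: 17/72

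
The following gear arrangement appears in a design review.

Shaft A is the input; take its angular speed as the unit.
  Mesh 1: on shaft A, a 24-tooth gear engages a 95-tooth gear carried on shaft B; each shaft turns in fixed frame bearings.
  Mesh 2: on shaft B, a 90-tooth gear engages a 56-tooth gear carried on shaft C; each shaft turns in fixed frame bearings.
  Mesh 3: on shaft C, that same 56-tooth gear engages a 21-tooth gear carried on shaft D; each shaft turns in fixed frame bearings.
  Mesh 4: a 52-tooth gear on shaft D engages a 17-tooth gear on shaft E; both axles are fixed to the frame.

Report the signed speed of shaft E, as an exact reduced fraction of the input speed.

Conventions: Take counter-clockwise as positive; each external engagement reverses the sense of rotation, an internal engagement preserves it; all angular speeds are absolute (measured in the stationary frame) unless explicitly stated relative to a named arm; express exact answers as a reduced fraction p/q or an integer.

4-mesh fixed-axis compound train (all bearings frame-fixed)
mesh 1 [24T→95T]: |ω|/ω_in = 1×24/95 = 24/95, sense flips to −
mesh 2 [90T→56T]: |ω|/ω_in = (24/95)×90/56 = 54/133, sense flips to +
mesh 3 [56T→21T]: |ω|/ω_in = (54/133)×56/21 = 144/133, sense flips to −
mesh 4 [52T→17T]: |ω|/ω_in = (144/133)×52/17 = 7488/2261, sense flips to +
signed output speed (× input speed) = 7488/2261

7488/2261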